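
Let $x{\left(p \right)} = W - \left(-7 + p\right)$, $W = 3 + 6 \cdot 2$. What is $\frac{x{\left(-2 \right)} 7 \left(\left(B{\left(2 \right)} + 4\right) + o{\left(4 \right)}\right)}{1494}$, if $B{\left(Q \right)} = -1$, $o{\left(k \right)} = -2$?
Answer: $\frac{28}{249} \approx 0.11245$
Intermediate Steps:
$W = 15$ ($W = 3 + 12 = 15$)
$x{\left(p \right)} = 22 - p$ ($x{\left(p \right)} = 15 - \left(-7 + p\right) = 22 - p$)
$\frac{x{\left(-2 \right)} 7 \left(\left(B{\left(2 \right)} + 4\right) + o{\left(4 \right)}\right)}{1494} = \frac{\left(22 - -2\right) 7 \left(\left(-1 + 4\right) - 2\right)}{1494} = \left(22 + 2\right) 7 \left(3 - 2\right) \frac{1}{1494} = 24 \cdot 7 \cdot 1 \cdot \frac{1}{1494} = 24 \cdot 7 \cdot \frac{1}{1494} = 168 \cdot \frac{1}{1494} = \frac{28}{249}$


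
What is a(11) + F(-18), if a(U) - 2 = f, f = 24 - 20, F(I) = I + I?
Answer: -30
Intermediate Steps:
F(I) = 2*I
f = 4
a(U) = 6 (a(U) = 2 + 4 = 6)
a(11) + F(-18) = 6 + 2*(-18) = 6 - 36 = -30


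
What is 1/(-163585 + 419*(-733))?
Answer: -1/470712 ≈ -2.1244e-6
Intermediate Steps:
1/(-163585 + 419*(-733)) = 1/(-163585 - 307127) = 1/(-470712) = -1/470712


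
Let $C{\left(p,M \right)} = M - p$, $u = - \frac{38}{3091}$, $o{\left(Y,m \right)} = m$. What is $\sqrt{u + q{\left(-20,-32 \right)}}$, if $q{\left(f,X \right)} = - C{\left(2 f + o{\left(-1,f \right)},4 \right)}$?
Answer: $\frac{7 i \sqrt{12481458}}{3091} \approx 8.0008 i$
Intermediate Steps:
$u = - \frac{38}{3091}$ ($u = \left(-38\right) \frac{1}{3091} = - \frac{38}{3091} \approx -0.012294$)
$q{\left(f,X \right)} = -4 + 3 f$ ($q{\left(f,X \right)} = - (4 - \left(2 f + f\right)) = - (4 - 3 f) = -4 + 3 f$)
$\sqrt{u + q{\left(-20,-32 \right)}} = \sqrt{- \frac{38}{3091} + \left(-4 + 3 \left(-20\right)\right)} = \sqrt{- \frac{38}{3091} - 64} = \sqrt{- \frac{197862}{3091}} = \frac{7 i \sqrt{12481458}}{3091}$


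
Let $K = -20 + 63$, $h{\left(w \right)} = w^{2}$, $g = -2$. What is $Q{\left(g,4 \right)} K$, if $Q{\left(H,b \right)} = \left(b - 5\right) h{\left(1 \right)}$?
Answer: $-43$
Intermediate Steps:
$Q{\left(H,b \right)} = -5 + b$ ($Q{\left(H,b \right)} = \left(b - 5\right) 1^{2} = \left(-5 + b\right) 1 = -5 + b$)
$K = 43$
$Q{\left(g,4 \right)} K = \left(-5 + 4\right) 43 = \left(-1\right) 43 = -43$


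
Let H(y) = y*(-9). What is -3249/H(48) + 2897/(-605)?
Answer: 79349/29040 ≈ 2.7324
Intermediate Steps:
H(y) = -9*y
-3249/H(48) + 2897/(-605) = -3249/((-9*48)) + 2897/(-605) = -3249/(-432) + 2897*(-1/605) = -3249*(-1/432) - 2897/605 = 361/48 - 2897/605 = 79349/29040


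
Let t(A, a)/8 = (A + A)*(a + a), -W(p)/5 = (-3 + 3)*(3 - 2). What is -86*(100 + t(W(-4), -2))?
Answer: -8600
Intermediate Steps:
W(p) = 0 (W(p) = -5*(-3 + 3)*(3 - 2) = -0 = -5*0 = 0)
t(A, a) = 32*A*a (t(A, a) = 8*((A + A)*(a + a)) = 8*((2*A)*(2*a)) = 8*(4*A*a) = 32*A*a)
-86*(100 + t(W(-4), -2)) = -86*(100 + 32*0*(-2)) = -86*(100 + 0) = -86*100 = -8600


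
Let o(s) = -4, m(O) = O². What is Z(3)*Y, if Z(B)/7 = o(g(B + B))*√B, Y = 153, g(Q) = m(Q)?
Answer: -4284*√3 ≈ -7420.1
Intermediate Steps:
g(Q) = Q²
Z(B) = -28*√B (Z(B) = 7*(-4*√B) = -28*√B)
Z(3)*Y = -28*√3*153 = -4284*√3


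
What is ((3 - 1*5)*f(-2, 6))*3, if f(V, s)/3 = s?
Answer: -108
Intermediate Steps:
f(V, s) = 3*s
((3 - 1*5)*f(-2, 6))*3 = ((3 - 1*5)*(3*6))*3 = ((3 - 5)*18)*3 = -2*18*3 = -36*3 = -108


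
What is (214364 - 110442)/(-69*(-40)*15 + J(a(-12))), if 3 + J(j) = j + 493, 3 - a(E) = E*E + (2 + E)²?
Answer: 103922/41649 ≈ 2.4952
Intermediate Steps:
a(E) = 3 - E² - (2 + E)² (a(E) = 3 - (E*E + (2 + E)²) = 3 - (E² + (2 + E)²) = 3 + (-E² - (2 + E)²) = 3 - E² - (2 + E)²)
J(j) = 490 + j (J(j) = -3 + (j + 493) = -3 + (493 + j) = 490 + j)
(214364 - 110442)/(-69*(-40)*15 + J(a(-12))) = (214364 - 110442)/(-69*(-40)*15 + (490 + (3 - 1*(-12)² - (2 - 12)²))) = 103922/(2760*15 + (490 + (3 - 1*144 - 1*(-10)²))) = 103922/(41400 + (490 + (3 - 144 - 1*100))) = 103922/(41400 + (490 + (3 - 144 - 100))) = 103922/(41400 + (490 - 241)) = 103922/(41400 + 249) = 103922/41649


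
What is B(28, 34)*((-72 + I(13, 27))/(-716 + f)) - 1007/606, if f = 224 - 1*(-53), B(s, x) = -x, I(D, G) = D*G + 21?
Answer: 5739127/266034 ≈ 21.573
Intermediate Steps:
I(D, G) = 21 + D*G
f = 277 (f = 224 + 53 = 277)
B(28, 34)*((-72 + I(13, 27))/(-716 + f)) - 1007/606 = (-1*34)*((-72 + (21 + 13*27))/(-716 + 277)) - 1007/606 = -34*(-72 + (21 + 351))/(-439) - 1007*1/606 = -34*(-72 + 372)*(-1)/439 - 1007/606 = -10200*(-1)/439 - 1007/606 = -34*(-300/439) - 1007/606 = 10200/439 - 1007/606 = 5739127/266034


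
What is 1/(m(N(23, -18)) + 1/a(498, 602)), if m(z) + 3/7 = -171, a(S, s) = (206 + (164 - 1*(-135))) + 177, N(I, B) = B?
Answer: -4774/818393 ≈ -0.0058334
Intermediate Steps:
a(S, s) = 682 (a(S, s) = (206 + (164 + 135)) + 177 = (206 + 299) + 177 = 505 + 177 = 682)
m(z) = -1200/7 (m(z) = -3/7 - 171 = -1200/7)
1/(m(N(23, -18)) + 1/a(498, 602)) = 1/(-1200/7 + 1/682) = 1/(-818393/4774) = -4774/818393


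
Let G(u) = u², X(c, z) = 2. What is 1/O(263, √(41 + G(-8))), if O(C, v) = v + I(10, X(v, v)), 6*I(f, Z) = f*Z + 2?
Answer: -33/824 + 9*√105/824 ≈ 0.071872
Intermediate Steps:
I(f, Z) = ⅓ + Z*f/6 (I(f, Z) = (f*Z + 2)/6 = (Z*f + 2)/6 = (2 + Z*f)/6 = ⅓ + Z*f/6)
O(C, v) = 11/3 + v (O(C, v) = v + (⅓ + (⅙)*2*10) = v + (⅓ + 10/3) = v + 11/3 = 11/3 + v)
1/O(263, √(41 + G(-8))) = 1/(11/3 + √(41 + (-8)²)) = 1/(11/3 + √(41 + 64)) = 1/(11/3 + √105)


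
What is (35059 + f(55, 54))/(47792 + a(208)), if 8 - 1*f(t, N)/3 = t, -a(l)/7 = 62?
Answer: 17459/23679 ≈ 0.73732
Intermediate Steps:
a(l) = -434 (a(l) = -7*62 = -434)
f(t, N) = 24 - 3*t
(35059 + f(55, 54))/(47792 + a(208)) = (35059 + (24 - 3*55))/(47792 - 434) = (35059 + (24 - 165))/47358 = (35059 - 141)*(1/47358) = 34918*(1/47358) = 17459/23679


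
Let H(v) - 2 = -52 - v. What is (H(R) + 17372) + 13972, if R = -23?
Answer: 31317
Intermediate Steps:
H(v) = -50 - v (H(v) = 2 + (-52 - v) = -50 - v)
(H(R) + 17372) + 13972 = ((-50 - 1*(-23)) + 17372) + 13972 = ((-50 + 23) + 17372) + 13972 = (-27 + 17372) + 13972 = 17345 + 13972 = 31317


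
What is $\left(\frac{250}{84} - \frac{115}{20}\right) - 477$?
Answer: $- \frac{40301}{84} \approx -479.77$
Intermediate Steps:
$\left(\frac{250}{84} - \frac{115}{20}\right) - 477 = \left(250 \cdot \frac{1}{84} - \frac{23}{4}\right) - 477 = \left(\frac{125}{42} - \frac{23}{4}\right) - 477 = - \frac{233}{84} - 477 = - \frac{40301}{84}$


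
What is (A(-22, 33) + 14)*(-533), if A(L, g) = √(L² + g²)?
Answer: -7462 - 5863*√13 ≈ -28601.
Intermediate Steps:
(A(-22, 33) + 14)*(-533) = (√((-22)² + 33²) + 14)*(-533) = (√(484 + 1089) + 14)*(-533) = (√1573 + 14)*(-533) = (11*√13 + 14)*(-533) = (14 + 11*√13)*(-533) = -7462 - 5863*√13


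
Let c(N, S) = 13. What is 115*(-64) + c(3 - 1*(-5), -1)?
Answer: -7347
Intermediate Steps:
115*(-64) + c(3 - 1*(-5), -1) = 115*(-64) + 13 = -7360 + 13 = -7347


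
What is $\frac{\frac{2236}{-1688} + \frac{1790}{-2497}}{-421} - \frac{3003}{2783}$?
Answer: $- \frac{10960414133}{10203306322} \approx -1.0742$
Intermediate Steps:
$\frac{\frac{2236}{-1688} + \frac{1790}{-2497}}{-421} - \frac{3003}{2783} = \left(2236 \left(- \frac{1}{1688}\right) + 1790 \left(- \frac{1}{2497}\right)\right) \left(- \frac{1}{421}\right) - \frac{273}{253} = \left(- \frac{559}{422} - \frac{1790}{2497}\right) \left(- \frac{1}{421}\right) - \frac{273}{253} = \left(- \frac{2151203}{1053734}\right) \left(- \frac{1}{421}\right) - \frac{273}{253} = \frac{2151203}{443622014} - \frac{273}{253} = - \frac{10960414133}{10203306322}$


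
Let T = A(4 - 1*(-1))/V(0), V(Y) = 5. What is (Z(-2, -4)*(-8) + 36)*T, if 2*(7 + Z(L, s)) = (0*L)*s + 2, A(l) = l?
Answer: 84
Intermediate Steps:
Z(L, s) = -6 (Z(L, s) = -7 + ((0*L)*s + 2)/2 = -7 + (0*s + 2)/2 = -7 + (0 + 2)/2 = -7 + (½)*2 = -7 + 1 = -6)
T = 1 (T = (4 - 1*(-1))/5 = (4 + 1)*(⅕) = 5*(⅕) = 1)
(Z(-2, -4)*(-8) + 36)*T = (-6*(-8) + 36)*1 = (48 + 36)*1 = 84*1 = 84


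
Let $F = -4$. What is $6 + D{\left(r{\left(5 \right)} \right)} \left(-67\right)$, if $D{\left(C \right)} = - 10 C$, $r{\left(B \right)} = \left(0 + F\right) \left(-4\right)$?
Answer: $10726$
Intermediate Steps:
$r{\left(B \right)} = 16$ ($r{\left(B \right)} = \left(0 - 4\right) \left(-4\right) = \left(-4\right) \left(-4\right) = 16$)
$6 + D{\left(r{\left(5 \right)} \right)} \left(-67\right) = 6 + \left(-10\right) 16 \left(-67\right) = 6 - -10720 = 6 + 10720 = 10726$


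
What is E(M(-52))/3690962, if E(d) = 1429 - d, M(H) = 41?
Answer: 694/1845481 ≈ 0.00037605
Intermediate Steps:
E(M(-52))/3690962 = (1429 - 1*41)/3690962 = (1429 - 41)*(1/3690962) = 1388*(1/3690962) = 694/1845481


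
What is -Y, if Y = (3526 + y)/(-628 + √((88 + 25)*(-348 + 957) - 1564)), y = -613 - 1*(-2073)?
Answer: 3131208/327131 + 4986*√67253/327131 ≈ 13.524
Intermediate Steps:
y = 1460 (y = -613 + 2073 = 1460)
Y = 4986/(-628 + √67253) (Y = (3526 + 1460)/(-628 + √((88 + 25)*(-348 + 957) - 1564)) = 4986/(-628 + √(113*609 - 1564)) = 4986/(-628 + √(68817 - 1564)) = 4986/(-628 + √67253) ≈ -13.524)
-Y = -(-3131208/327131 - 4986*√67253/327131) = 3131208/327131 + 4986*√67253/327131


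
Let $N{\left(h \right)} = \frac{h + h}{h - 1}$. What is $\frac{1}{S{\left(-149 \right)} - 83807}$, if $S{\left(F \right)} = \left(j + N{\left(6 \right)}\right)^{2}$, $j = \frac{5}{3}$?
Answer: $- \frac{225}{18852854} \approx -1.1935 \cdot 10^{-5}$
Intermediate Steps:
$j = \frac{5}{3}$ ($j = 5 \cdot \frac{1}{3} = \frac{5}{3} \approx 1.6667$)
$N{\left(h \right)} = \frac{2 h}{-1 + h}$
$S{\left(F \right)} = \frac{3721}{225}$ ($S{\left(F \right)} = \left(\frac{5}{3} + 2 \cdot 6 \frac{1}{-1 + 6}\right)^{2} = \left(\frac{5}{3} + 2 \cdot 6 \cdot \frac{1}{5}\right)^{2} = \left(\frac{5}{3} + \frac{12}{5}\right)^{2} = \left(\frac{61}{15}\right)^{2} = \frac{3721}{225}$)
$\frac{1}{S{\left(-149 \right)} - 83807} = \frac{1}{\frac{3721}{225} - 83807} = \frac{1}{- \frac{18852854}{225}} = - \frac{225}{18852854}$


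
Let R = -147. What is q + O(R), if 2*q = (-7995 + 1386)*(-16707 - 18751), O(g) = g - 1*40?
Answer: 117170774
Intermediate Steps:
O(g) = -40 + g (O(g) = g - 40 = -40 + g)
q = 117170961 (q = ((-7995 + 1386)*(-16707 - 18751))/2 = (-6609*(-35458))/2 = (½)*234341922 = 117170961)
q + O(R) = 117170961 + (-40 - 147) = 117170961 - 187 = 117170774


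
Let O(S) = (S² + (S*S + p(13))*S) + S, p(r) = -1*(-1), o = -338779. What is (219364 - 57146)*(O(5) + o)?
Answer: -54930096942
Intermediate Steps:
p(r) = 1
O(S) = S + S² + S*(1 + S²) (O(S) = (S² + (S*S + 1)*S) + S = (S² + (S² + 1)*S) + S = (S² + (1 + S²)*S) + S = (S² + S*(1 + S²)) + S = S + S² + S*(1 + S²))
(219364 - 57146)*(O(5) + o) = (219364 - 57146)*(5*(2 + 5 + 5²) - 338779) = 162218*(5*(2 + 5 + 25) - 338779) = 162218*(5*32 - 338779) = 162218*(160 - 338779) = 162218*(-338619) = -54930096942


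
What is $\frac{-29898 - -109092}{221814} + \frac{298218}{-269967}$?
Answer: $- \frac{2487175603}{3326803341} \approx -0.74762$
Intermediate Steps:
$\frac{-29898 - -109092}{221814} + \frac{298218}{-269967} = \left(-29898 + 109092\right) \frac{1}{221814} + 298218 \left(- \frac{1}{269967}\right) = 79194 \cdot \frac{1}{221814} - \frac{99406}{89989} = \frac{13199}{36969} - \frac{99406}{89989} = - \frac{2487175603}{3326803341}$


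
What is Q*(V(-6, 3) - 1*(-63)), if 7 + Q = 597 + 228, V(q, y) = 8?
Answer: 58078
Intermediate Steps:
Q = 818 (Q = -7 + (597 + 228) = -7 + 825 = 818)
Q*(V(-6, 3) - 1*(-63)) = 818*(8 - 1*(-63)) = 818*(8 + 63) = 818*71 = 58078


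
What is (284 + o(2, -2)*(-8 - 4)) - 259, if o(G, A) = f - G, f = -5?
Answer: 109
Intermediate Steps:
o(G, A) = -5 - G
(284 + o(2, -2)*(-8 - 4)) - 259 = (284 + (-5 - 1*2)*(-8 - 4)) - 259 = (284 + (-5 - 2)*(-12)) - 259 = (284 - 7*(-12)) - 259 = (284 + 84) - 259 = 368 - 259 = 109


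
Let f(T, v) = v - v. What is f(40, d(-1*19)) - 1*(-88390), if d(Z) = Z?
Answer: 88390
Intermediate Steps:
f(T, v) = 0
f(40, d(-1*19)) - 1*(-88390) = 0 - 1*(-88390) = 0 + 88390 = 88390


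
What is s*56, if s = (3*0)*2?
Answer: 0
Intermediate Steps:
s = 0 (s = 0*2 = 0)
s*56 = 0*56 = 0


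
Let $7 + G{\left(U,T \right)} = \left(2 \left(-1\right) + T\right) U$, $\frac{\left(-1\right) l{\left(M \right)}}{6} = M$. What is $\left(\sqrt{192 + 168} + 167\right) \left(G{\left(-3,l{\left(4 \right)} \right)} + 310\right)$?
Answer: $63627 + 2286 \sqrt{10} \approx 70856.0$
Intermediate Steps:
$l{\left(M \right)} = - 6 M$
$G{\left(U,T \right)} = -7 + U \left(-2 + T\right)$ ($G{\left(U,T \right)} = -7 + \left(2 \left(-1\right) + T\right) U = -7 + \left(-2 + T\right) U = -7 + U \left(-2 + T\right)$)
$\left(\sqrt{192 + 168} + 167\right) \left(G{\left(-3,l{\left(4 \right)} \right)} + 310\right) = \left(\sqrt{192 + 168} + 167\right) \left(\left(-7 - -6 + \left(-6\right) 4 \left(-3\right)\right) + 310\right) = \left(\sqrt{360} + 167\right) \left(\left(-7 + 6 - -72\right) + 310\right) = \left(6 \sqrt{10} + 167\right) \left(\left(-7 + 6 + 72\right) + 310\right) = \left(167 + 6 \sqrt{10}\right) \left(71 + 310\right) = \left(167 + 6 \sqrt{10}\right) 381 = 63627 + 2286 \sqrt{10}$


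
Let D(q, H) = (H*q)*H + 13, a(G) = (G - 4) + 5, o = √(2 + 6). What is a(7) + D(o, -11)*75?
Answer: 983 + 18150*√2 ≈ 26651.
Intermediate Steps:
o = 2*√2 (o = √8 = 2*√2 ≈ 2.8284)
a(G) = 1 + G (a(G) = (-4 + G) + 5 = 1 + G)
D(q, H) = 13 + q*H² (D(q, H) = q*H² + 13 = 13 + q*H²)
a(7) + D(o, -11)*75 = (1 + 7) + (13 + (2*√2)*(-11)²)*75 = 8 + (13 + (2*√2)*121)*75 = 8 + (13 + 242*√2)*75 = 8 + (975 + 18150*√2) = 983 + 18150*√2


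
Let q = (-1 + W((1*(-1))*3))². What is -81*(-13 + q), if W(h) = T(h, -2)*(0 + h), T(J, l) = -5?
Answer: -14823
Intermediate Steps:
W(h) = -5*h (W(h) = -5*(0 + h) = -5*h)
q = 196 (q = (-1 - 5*1*(-1)*3)² = (-1 - (-5)*3)² = (-1 - 5*(-3))² = (-1 + 15)² = 14² = 196)
-81*(-13 + q) = -81*(-13 + 196) = -81*183 = -14823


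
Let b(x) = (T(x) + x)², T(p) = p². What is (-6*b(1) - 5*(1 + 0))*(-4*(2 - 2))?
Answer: 0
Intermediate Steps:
b(x) = (x + x²)² (b(x) = (x² + x)² = (x + x²)²)
(-6*b(1) - 5*(1 + 0))*(-4*(2 - 2)) = (-6*1²*(1 + 1)² - 5*(1 + 0))*(-4*(2 - 2)) = (-6*2² - 5*1)*(-4*0) = (-6*4 - 5)*0 = (-24 - 5)*0 = -29*0 = 0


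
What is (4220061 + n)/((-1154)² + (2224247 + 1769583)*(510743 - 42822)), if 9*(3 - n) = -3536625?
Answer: 13839067/5606394777438 ≈ 2.4684e-6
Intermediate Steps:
n = 1178884/3 (n = 3 - ⅑*(-3536625) = 3 + 1178875/3 = 1178884/3 ≈ 3.9296e+5)
(4220061 + n)/((-1154)² + (2224247 + 1769583)*(510743 - 42822)) = (4220061 + 1178884/3)/((-1154)² + (2224247 + 1769583)*(510743 - 42822)) = 13839067/(3*(1331716 + 3993830*467921)) = 13839067/(3*(1331716 + 1868796927430)) = (13839067/3)/1868798259146 = (13839067/3)*(1/1868798259146) = 13839067/5606394777438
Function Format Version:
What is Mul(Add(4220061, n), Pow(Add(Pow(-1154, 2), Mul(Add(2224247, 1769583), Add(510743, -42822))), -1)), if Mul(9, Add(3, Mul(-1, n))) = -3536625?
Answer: Rational(13839067, 5606394777438) ≈ 2.4684e-6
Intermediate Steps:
n = Rational(1178884, 3) (n = Add(3, Mul(Rational(-1, 9), -3536625)) = Add(3, Rational(1178875, 3)) = Rational(1178884, 3) ≈ 3.9296e+5)
Mul(Add(4220061, n), Pow(Add(Pow(-1154, 2), Mul(Add(2224247, 1769583), Add(510743, -42822))), -1)) = Mul(Add(4220061, Rational(1178884, 3)), Pow(Add(Pow(-1154, 2), Mul(Add(2224247, 1769583), Add(510743, -42822))), -1)) = Mul(Rational(13839067, 3), Pow(Add(1331716, Mul(3993830, 467921)), -1)) = Mul(Rational(13839067, 3), Pow(Add(1331716, 1868796927430), -1)) = Mul(Rational(13839067, 3), Pow(1868798259146, -1)) = Mul(Rational(13839067, 3), Rational(1, 1868798259146)) = Rational(13839067, 5606394777438)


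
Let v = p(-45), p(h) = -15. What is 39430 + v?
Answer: 39415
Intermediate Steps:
v = -15
39430 + v = 39430 - 15 = 39415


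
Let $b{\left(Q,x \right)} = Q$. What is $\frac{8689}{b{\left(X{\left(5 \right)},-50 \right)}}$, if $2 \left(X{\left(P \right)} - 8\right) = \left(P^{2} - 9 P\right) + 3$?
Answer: $-17378$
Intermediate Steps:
$X{\left(P \right)} = \frac{19}{2} + \frac{P^{2}}{2} - \frac{9 P}{2}$ ($X{\left(P \right)} = 8 + \frac{\left(P^{2} - 9 P\right) + 3}{2} = 8 + \frac{3 + P^{2} - 9 P}{2} = 8 + \left(\frac{3}{2} + \frac{P^{2}}{2} - \frac{9 P}{2}\right) = \frac{19}{2} + \frac{P^{2}}{2} - \frac{9 P}{2}$)
$\frac{8689}{b{\left(X{\left(5 \right)},-50 \right)}} = \frac{8689}{\frac{19}{2} + \frac{5^{2}}{2} - \frac{45}{2}} = \frac{8689}{\frac{19}{2} + \frac{1}{2} \cdot 25 - \frac{45}{2}} = \frac{8689}{\frac{19}{2} + \frac{25}{2} - \frac{45}{2}} = \frac{8689}{- \frac{1}{2}} = 8689 \left(-2\right) = -17378$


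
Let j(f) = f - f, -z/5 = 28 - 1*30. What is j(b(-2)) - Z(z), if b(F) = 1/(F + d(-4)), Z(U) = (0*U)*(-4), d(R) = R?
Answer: 0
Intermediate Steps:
z = 10 (z = -5*(28 - 1*30) = -5*(28 - 30) = -5*(-2) = 10)
Z(U) = 0 (Z(U) = 0*(-4) = 0)
b(F) = 1/(-4 + F) (b(F) = 1/(F - 4) = 1/(-4 + F))
j(f) = 0
j(b(-2)) - Z(z) = 0 - 1*0 = 0 + 0 = 0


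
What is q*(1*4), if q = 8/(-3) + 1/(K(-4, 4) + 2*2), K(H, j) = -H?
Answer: -61/6 ≈ -10.167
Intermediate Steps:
q = -61/24 (q = 8/(-3) + 1/(-1*(-4) + 2*2) = 8*(-1/3) + 1/(4 + 4) = -8/3 + 1/8 = -61/24 ≈ -2.5417)
q*(1*4) = -61*4/24 = -61/24*4 = -61/6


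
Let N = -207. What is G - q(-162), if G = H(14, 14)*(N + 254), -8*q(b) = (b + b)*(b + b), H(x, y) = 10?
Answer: 13592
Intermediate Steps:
q(b) = -b**2/2 (q(b) = -(b + b)*(b + b)/8 = -2*b*2*b/8 = -b**2/2)
G = 470 (G = 10*(-207 + 254) = 10*47 = 470)
G - q(-162) = 470 - (-1)*(-162)**2/2 = 470 - (-1)*26244/2 = 470 - 1*(-13122) = 470 + 13122 = 13592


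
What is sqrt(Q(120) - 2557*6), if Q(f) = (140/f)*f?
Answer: I*sqrt(15202) ≈ 123.3*I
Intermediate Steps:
Q(f) = 140
sqrt(Q(120) - 2557*6) = sqrt(140 - 2557*6) = sqrt(140 - 15342) = sqrt(-15202) = I*sqrt(15202)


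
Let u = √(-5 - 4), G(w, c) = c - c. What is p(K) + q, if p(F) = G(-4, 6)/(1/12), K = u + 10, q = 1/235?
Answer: 1/235 ≈ 0.0042553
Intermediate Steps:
q = 1/235 ≈ 0.0042553
G(w, c) = 0
u = 3*I (u = √(-9) = 3*I ≈ 3.0*I)
K = 10 + 3*I (K = 3*I + 10 = 10 + 3*I ≈ 10.0 + 3.0*I)
p(F) = 0 (p(F) = 0/(1/12) = 0*12 = 0)
p(K) + q = 0 + 1/235 = 1/235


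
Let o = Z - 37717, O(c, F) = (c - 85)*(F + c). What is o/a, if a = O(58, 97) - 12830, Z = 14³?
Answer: 853/415 ≈ 2.0554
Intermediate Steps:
O(c, F) = (-85 + c)*(F + c)
Z = 2744
o = -34973 (o = 2744 - 37717 = -34973)
a = -17015 (a = (58² - 85*97 - 85*58 + 97*58) - 12830 = (3364 - 8245 - 4930 + 5626) - 12830 = -4185 - 12830 = -17015)
o/a = -34973/(-17015) = -34973*(-1/17015) = 853/415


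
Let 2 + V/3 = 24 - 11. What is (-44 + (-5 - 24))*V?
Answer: -2409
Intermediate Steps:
V = 33 (V = -6 + 3*(24 - 11) = -6 + 3*13 = -6 + 39 = 33)
(-44 + (-5 - 24))*V = (-44 + (-5 - 24))*33 = (-44 - 29)*33 = -73*33 = -2409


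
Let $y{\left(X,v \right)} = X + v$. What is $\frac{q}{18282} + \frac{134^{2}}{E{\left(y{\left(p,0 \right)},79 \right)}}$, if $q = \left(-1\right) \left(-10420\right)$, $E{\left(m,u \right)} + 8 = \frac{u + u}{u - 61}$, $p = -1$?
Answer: $\frac{1477258634}{63987} \approx 23087.0$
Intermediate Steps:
$E{\left(m,u \right)} = -8 + \frac{2 u}{-61 + u}$ ($E{\left(m,u \right)} = -8 + \frac{u + u}{u - 61} = -8 + \frac{2 u}{-61 + u}$)
$q = 10420$
$\frac{q}{18282} + \frac{134^{2}}{E{\left(y{\left(p,0 \right)},79 \right)}} = \frac{10420}{18282} + \frac{134^{2}}{2 \frac{1}{-61 + 79} \left(244 - 237\right)} = 10420 \cdot \frac{1}{18282} + \frac{17956}{2 \cdot \frac{1}{18} \left(244 - 237\right)} = \frac{5210}{9141} + \frac{17956}{2 \cdot \frac{1}{18} \cdot 7} = \frac{5210}{9141} + \frac{17956}{\frac{7}{9}} = \frac{5210}{9141} + 17956 \cdot \frac{9}{7} = \frac{5210}{9141} + \frac{161604}{7} = \frac{1477258634}{63987}$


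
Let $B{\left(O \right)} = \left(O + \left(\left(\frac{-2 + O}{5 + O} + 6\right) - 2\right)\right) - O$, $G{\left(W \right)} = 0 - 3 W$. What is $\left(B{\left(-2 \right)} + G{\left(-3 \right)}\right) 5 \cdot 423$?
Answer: $24675$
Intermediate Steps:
$G{\left(W \right)} = - 3 W$
$B{\left(O \right)} = 4 + \frac{-2 + O}{5 + O}$ ($B{\left(O \right)} = \left(O + \left(\left(\frac{-2 + O}{5 + O} + 6\right) - 2\right)\right) - O = \left(O + \left(\left(6 + \frac{-2 + O}{5 + O}\right) - 2\right)\right) - O = \left(O + \left(4 + \frac{-2 + O}{5 + O}\right)\right) - O = \left(4 + O + \frac{-2 + O}{5 + O}\right) - O = 4 + \frac{-2 + O}{5 + O}$)
$\left(B{\left(-2 \right)} + G{\left(-3 \right)}\right) 5 \cdot 423 = \left(\frac{18 + 5 \left(-2\right)}{5 - 2} - -9\right) 5 \cdot 423 = \left(\frac{18 - 10}{3} + 9\right) 5 \cdot 423 = \left(\frac{1}{3} \cdot 8 + 9\right) 5 \cdot 423 = \left(\frac{8}{3} + 9\right) 5 \cdot 423 = \frac{35}{3} \cdot 5 \cdot 423 = \frac{175}{3} \cdot 423 = 24675$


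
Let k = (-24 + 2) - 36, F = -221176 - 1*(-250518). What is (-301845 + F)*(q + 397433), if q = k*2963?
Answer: -61470954237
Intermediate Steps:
F = 29342 (F = -221176 + 250518 = 29342)
k = -58 (k = -22 - 36 = -58)
q = -171854 (q = -58*2963 = -171854)
(-301845 + F)*(q + 397433) = (-301845 + 29342)*(-171854 + 397433) = -272503*225579 = -61470954237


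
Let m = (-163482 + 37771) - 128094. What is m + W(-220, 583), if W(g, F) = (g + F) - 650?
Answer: -254092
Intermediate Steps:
W(g, F) = -650 + F + g (W(g, F) = (F + g) - 650 = -650 + F + g)
m = -253805 (m = -125711 - 128094 = -253805)
m + W(-220, 583) = -253805 + (-650 + 583 - 220) = -253805 - 287 = -254092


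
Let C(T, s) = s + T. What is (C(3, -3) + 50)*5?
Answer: 250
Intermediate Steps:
C(T, s) = T + s
(C(3, -3) + 50)*5 = ((3 - 3) + 50)*5 = (0 + 50)*5 = 50*5 = 250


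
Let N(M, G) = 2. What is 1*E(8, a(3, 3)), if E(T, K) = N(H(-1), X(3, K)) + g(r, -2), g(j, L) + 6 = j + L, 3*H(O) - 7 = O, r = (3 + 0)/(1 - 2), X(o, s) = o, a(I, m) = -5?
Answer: -9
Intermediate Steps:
r = -3 (r = 3/(-1) = 3*(-1) = -3)
H(O) = 7/3 + O/3
g(j, L) = -6 + L + j (g(j, L) = -6 + (j + L) = -6 + (L + j) = -6 + L + j)
E(T, K) = -9 (E(T, K) = 2 + (-6 - 2 - 3) = 2 - 11 = -9)
1*E(8, a(3, 3)) = 1*(-9) = -9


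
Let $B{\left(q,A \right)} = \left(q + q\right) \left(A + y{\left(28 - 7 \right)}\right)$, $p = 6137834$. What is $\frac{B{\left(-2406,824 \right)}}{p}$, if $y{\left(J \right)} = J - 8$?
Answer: $- \frac{2013822}{3068917} \approx -0.6562$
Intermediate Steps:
$y{\left(J \right)} = -8 + J$ ($y{\left(J \right)} = J - 8 = -8 + J$)
$B{\left(q,A \right)} = 2 q \left(13 + A\right)$ ($B{\left(q,A \right)} = \left(q + q\right) \left(A + \left(-8 + \left(28 - 7\right)\right)\right) = 2 q \left(A + \left(-8 + \left(28 - 7\right)\right)\right) = 2 q \left(A + \left(-8 + 21\right)\right) = 2 q \left(A + 13\right) = 2 q \left(13 + A\right)$)
$\frac{B{\left(-2406,824 \right)}}{p} = \frac{2 \left(-2406\right) \left(13 + 824\right)}{6137834} = 2 \left(-2406\right) 837 \cdot \frac{1}{6137834} = \left(-4027644\right) \frac{1}{6137834} = - \frac{2013822}{3068917}$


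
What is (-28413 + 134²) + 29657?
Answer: 19200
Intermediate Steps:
(-28413 + 134²) + 29657 = (-28413 + 17956) + 29657 = -10457 + 29657 = 19200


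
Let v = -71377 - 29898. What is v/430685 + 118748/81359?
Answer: 8580669931/7008020183 ≈ 1.2244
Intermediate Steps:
v = -101275
v/430685 + 118748/81359 = -101275/430685 + 118748/81359 = -101275*1/430685 + 118748*(1/81359) = -20255/86137 + 118748/81359 = 8580669931/7008020183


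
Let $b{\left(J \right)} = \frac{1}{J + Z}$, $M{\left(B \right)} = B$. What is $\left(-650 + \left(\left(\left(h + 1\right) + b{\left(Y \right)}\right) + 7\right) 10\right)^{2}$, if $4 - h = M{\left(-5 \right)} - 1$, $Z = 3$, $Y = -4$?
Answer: $230400$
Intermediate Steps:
$b{\left(J \right)} = \frac{1}{3 + J}$ ($b{\left(J \right)} = \frac{1}{J + 3} = \frac{1}{3 + J}$)
$h = 10$ ($h = 4 - \left(-5 - 1\right) = 4 - -6 = 4 + 6 = 10$)
$\left(-650 + \left(\left(\left(h + 1\right) + b{\left(Y \right)}\right) + 7\right) 10\right)^{2} = \left(-650 + \left(\left(\left(10 + 1\right) + \frac{1}{3 - 4}\right) + 7\right) 10\right)^{2} = \left(-650 + \left(\left(11 + \frac{1}{-1}\right) + 7\right) 10\right)^{2} = \left(-650 + \left(\left(11 - 1\right) + 7\right) 10\right)^{2} = \left(-650 + \left(10 + 7\right) 10\right)^{2} = \left(-650 + 17 \cdot 10\right)^{2} = \left(-650 + 170\right)^{2} = \left(-480\right)^{2} = 230400$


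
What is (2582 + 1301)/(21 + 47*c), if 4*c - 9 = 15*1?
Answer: 3883/303 ≈ 12.815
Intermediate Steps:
c = 6 (c = 9/4 + (15*1)/4 = 9/4 + (¼)*15 = 9/4 + 15/4 = 6)
(2582 + 1301)/(21 + 47*c) = (2582 + 1301)/(21 + 47*6) = 3883/(21 + 282) = 3883/303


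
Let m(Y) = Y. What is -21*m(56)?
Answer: -1176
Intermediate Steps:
-21*m(56) = -21*56 = -1176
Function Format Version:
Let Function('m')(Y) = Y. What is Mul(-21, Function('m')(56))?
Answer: -1176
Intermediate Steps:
Mul(-21, Function('m')(56)) = Mul(-21, 56) = -1176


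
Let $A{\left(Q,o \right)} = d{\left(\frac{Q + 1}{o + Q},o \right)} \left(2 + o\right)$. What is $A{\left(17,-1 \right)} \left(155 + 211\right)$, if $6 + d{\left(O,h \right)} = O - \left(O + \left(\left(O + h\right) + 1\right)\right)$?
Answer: $- \frac{10431}{4} \approx -2607.8$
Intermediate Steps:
$d{\left(O,h \right)} = -7 - O - h$ ($d{\left(O,h \right)} = -6 - \left(1 + O + h\right) = -7 - O - h$)
$A{\left(Q,o \right)} = \left(2 + o\right) \left(-7 - o - \frac{1 + Q}{Q + o}\right)$ ($A{\left(Q,o \right)} = \left(-7 - \frac{Q + 1}{o + Q} - o\right) \left(2 + o\right) = \left(-7 - \frac{1 + Q}{Q + o} - o\right) \left(2 + o\right) = \left(-7 - o - \frac{1 + Q}{Q + o}\right) \left(2 + o\right) = \left(2 + o\right) \left(-7 - o - \frac{1 + Q}{Q + o}\right)$)
$A{\left(17,-1 \right)} \left(155 + 211\right) = - \frac{\left(2 - 1\right) \left(1 + 17 + \left(7 - 1\right) \left(17 - 1\right)\right)}{17 - 1} \left(155 + 211\right) = \left(-1\right) \frac{1}{16} \cdot 1 \left(1 + 17 + 6 \cdot 16\right) 366 = \left(-1\right) \frac{1}{16} \cdot 1 \left(1 + 17 + 96\right) 366 = \left(-1\right) \frac{1}{16} \cdot 1 \cdot 114 \cdot 366 = \left(- \frac{57}{8}\right) 366 = - \frac{10431}{4}$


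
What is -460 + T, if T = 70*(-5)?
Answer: -810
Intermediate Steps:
T = -350
-460 + T = -460 - 350 = -810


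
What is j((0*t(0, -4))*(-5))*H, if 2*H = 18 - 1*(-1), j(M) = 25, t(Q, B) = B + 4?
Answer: 475/2 ≈ 237.50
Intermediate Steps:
t(Q, B) = 4 + B
H = 19/2 (H = (18 - 1*(-1))/2 = (18 + 1)/2 = (1/2)*19 = 19/2 ≈ 9.5000)
j((0*t(0, -4))*(-5))*H = 25*(19/2) = 475/2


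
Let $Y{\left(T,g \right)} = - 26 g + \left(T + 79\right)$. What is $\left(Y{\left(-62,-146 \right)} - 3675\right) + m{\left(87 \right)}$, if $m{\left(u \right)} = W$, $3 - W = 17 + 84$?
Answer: $40$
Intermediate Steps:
$W = -98$ ($W = 3 - \left(17 + 84\right) = 3 - 101 = -98$)
$Y{\left(T,g \right)} = 79 + T - 26 g$ ($Y{\left(T,g \right)} = - 26 g + \left(79 + T\right) = 79 + T - 26 g$)
$m{\left(u \right)} = -98$
$\left(Y{\left(-62,-146 \right)} - 3675\right) + m{\left(87 \right)} = \left(\left(79 - 62 - -3796\right) - 3675\right) - 98 = \left(\left(79 - 62 + 3796\right) - 3675\right) - 98 = \left(3813 - 3675\right) - 98 = 138 - 98 = 40$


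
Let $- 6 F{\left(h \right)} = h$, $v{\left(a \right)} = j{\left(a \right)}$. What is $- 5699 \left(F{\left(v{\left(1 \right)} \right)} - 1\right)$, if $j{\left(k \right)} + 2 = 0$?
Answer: $\frac{11398}{3} \approx 3799.3$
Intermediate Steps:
$j{\left(k \right)} = -2$ ($j{\left(k \right)} = -2 + 0 = -2$)
$v{\left(a \right)} = -2$
$F{\left(h \right)} = - \frac{h}{6}$
$- 5699 \left(F{\left(v{\left(1 \right)} \right)} - 1\right) = - 5699 \left(\left(- \frac{1}{6}\right) \left(-2\right) - 1\right) = - 5699 \left(\frac{1}{3} - 1\right) = \left(-5699\right) \left(- \frac{2}{3}\right) = \frac{11398}{3}$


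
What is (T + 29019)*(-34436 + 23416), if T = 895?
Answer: -329652280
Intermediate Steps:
(T + 29019)*(-34436 + 23416) = (895 + 29019)*(-34436 + 23416) = 29914*(-11020) = -329652280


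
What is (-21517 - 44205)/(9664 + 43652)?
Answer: -32861/26658 ≈ -1.2327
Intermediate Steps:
(-21517 - 44205)/(9664 + 43652) = -65722/53316 = -65722*1/53316 = -32861/26658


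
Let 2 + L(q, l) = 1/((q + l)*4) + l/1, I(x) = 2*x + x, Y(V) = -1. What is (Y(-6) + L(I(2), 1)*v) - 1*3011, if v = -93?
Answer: -81825/28 ≈ -2922.3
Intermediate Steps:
I(x) = 3*x
L(q, l) = -2 + l + 1/(4*(l + q)) (L(q, l) = -2 + (1/((q + l)*4) + l/1) = -2 + ((¼)/(l + q) + l*1) = -2 + (1/(4*(l + q)) + l) = -2 + (l + 1/(4*(l + q))) = -2 + l + 1/(4*(l + q)))
(Y(-6) + L(I(2), 1)*v) - 1*3011 = (-1 + ((¼ + 1² - 2*1 - 6*2 + 1*(3*2))/(1 + 3*2))*(-93)) - 1*3011 = (-1 + ((¼ + 1 - 2 - 2*6 + 1*6)/(1 + 6))*(-93)) - 3011 = (-1 + ((¼ + 1 - 2 - 12 + 6)/7)*(-93)) - 3011 = (-1 + ((⅐)*(-27/4))*(-93)) - 3011 = (-1 - 27/28*(-93)) - 3011 = (-1 + 2511/28) - 3011 = 2483/28 - 3011 = -81825/28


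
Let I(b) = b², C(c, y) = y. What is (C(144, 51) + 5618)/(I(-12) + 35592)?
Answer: 5669/35736 ≈ 0.15864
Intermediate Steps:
(C(144, 51) + 5618)/(I(-12) + 35592) = (51 + 5618)/((-12)² + 35592) = 5669/(144 + 35592) = 5669/35736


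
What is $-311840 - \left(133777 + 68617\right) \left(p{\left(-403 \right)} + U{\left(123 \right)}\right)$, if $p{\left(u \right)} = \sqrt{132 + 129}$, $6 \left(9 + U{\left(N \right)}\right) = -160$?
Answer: $\frac{20720638}{3} - 607182 \sqrt{29} \approx 3.6371 \cdot 10^{6}$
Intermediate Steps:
$U{\left(N \right)} = - \frac{107}{3}$ ($U{\left(N \right)} = -9 + \frac{1}{6} \left(-160\right) = -9 - \frac{80}{3} = - \frac{107}{3}$)
$p{\left(u \right)} = 3 \sqrt{29}$ ($p{\left(u \right)} = \sqrt{261} = 3 \sqrt{29}$)
$-311840 - \left(133777 + 68617\right) \left(p{\left(-403 \right)} + U{\left(123 \right)}\right) = -311840 - \left(133777 + 68617\right) \left(3 \sqrt{29} - \frac{107}{3}\right) = -311840 - 202394 \left(- \frac{107}{3} + 3 \sqrt{29}\right) = -311840 - \left(- \frac{21656158}{3} + 607182 \sqrt{29}\right) = -311840 + \left(\frac{21656158}{3} - 607182 \sqrt{29}\right) = \frac{20720638}{3} - 607182 \sqrt{29}$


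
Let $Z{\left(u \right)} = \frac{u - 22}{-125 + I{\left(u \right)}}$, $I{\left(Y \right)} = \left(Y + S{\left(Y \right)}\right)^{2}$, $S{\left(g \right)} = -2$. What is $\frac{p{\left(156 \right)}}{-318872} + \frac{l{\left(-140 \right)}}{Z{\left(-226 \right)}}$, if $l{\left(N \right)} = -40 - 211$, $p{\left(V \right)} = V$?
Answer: $\frac{518829013295}{9885032} \approx 52486.0$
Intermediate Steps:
$l{\left(N \right)} = -251$ ($l{\left(N \right)} = -40 - 211 = -251$)
$I{\left(Y \right)} = \left(-2 + Y\right)^{2}$ ($I{\left(Y \right)} = \left(Y - 2\right)^{2} = \left(-2 + Y\right)^{2}$)
$Z{\left(u \right)} = \frac{-22 + u}{-125 + \left(-2 + u\right)^{2}}$ ($Z{\left(u \right)} = \frac{u - 22}{-125 + \left(-2 + u\right)^{2}} = \frac{-22 + u}{-125 + \left(-2 + u\right)^{2}}$)
$\frac{p{\left(156 \right)}}{-318872} + \frac{l{\left(-140 \right)}}{Z{\left(-226 \right)}} = \frac{156}{-318872} - \frac{251}{\frac{1}{-125 + \left(-2 - 226\right)^{2}} \left(-22 - 226\right)} = 156 \left(- \frac{1}{318872}\right) - \frac{251}{\frac{1}{-125 + \left(-228\right)^{2}} \left(-248\right)} = - \frac{39}{79718} - \frac{251}{\frac{1}{-125 + 51984} \left(-248\right)} = - \frac{39}{79718} - \frac{251}{\frac{1}{51859} \left(-248\right)} = - \frac{39}{79718} - \frac{251}{- \frac{248}{51859}} = - \frac{39}{79718} - - \frac{13016609}{248} = - \frac{39}{79718} + \frac{13016609}{248} = \frac{518829013295}{9885032}$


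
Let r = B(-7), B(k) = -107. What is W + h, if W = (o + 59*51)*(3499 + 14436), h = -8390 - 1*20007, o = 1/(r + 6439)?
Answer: 341535547911/6332 ≈ 5.3938e+7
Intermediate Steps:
r = -107
o = 1/6332 (o = 1/(-107 + 6439) = 1/6332 ≈ 0.00015793)
h = -28397 (h = -8390 - 20007 = -28397)
W = 341715357715/6332 (W = (1/6332 + 59*51)*(3499 + 14436) = (1/6332 + 3009)*17935 = (19052989/6332)*17935 = 341715357715/6332 ≈ 5.3966e+7)
W + h = 341715357715/6332 - 28397 = 341535547911/6332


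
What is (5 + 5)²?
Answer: 100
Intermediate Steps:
(5 + 5)² = 10² = 100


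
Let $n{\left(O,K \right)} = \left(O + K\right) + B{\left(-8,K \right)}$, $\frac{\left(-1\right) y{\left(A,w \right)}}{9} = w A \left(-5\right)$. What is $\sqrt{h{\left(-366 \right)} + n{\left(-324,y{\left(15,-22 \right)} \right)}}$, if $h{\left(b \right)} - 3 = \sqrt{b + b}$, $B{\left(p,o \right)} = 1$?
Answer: $\sqrt{-15170 + 2 i \sqrt{183}} \approx 0.11 + 123.17 i$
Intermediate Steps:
$y{\left(A,w \right)} = 45 A w$ ($y{\left(A,w \right)} = - 9 w A \left(-5\right) = - 9 A w \left(-5\right) = - 9 \left(- 5 A w\right) = 45 A w$)
$h{\left(b \right)} = 3 + \sqrt{2} \sqrt{b}$ ($h{\left(b \right)} = 3 + \sqrt{b + b} = 3 + \sqrt{2 b} = 3 + \sqrt{2} \sqrt{b}$)
$n{\left(O,K \right)} = 1 + K + O$ ($n{\left(O,K \right)} = \left(O + K\right) + 1 = \left(K + O\right) + 1 = 1 + K + O$)
$\sqrt{h{\left(-366 \right)} + n{\left(-324,y{\left(15,-22 \right)} \right)}} = \sqrt{\left(3 + \sqrt{2} \sqrt{-366}\right) + \left(1 + 45 \cdot 15 \left(-22\right) - 324\right)} = \sqrt{\left(3 + \sqrt{2} i \sqrt{366}\right) - 15173} = \sqrt{\left(3 + 2 i \sqrt{183}\right) - 15173} = \sqrt{-15170 + 2 i \sqrt{183}}$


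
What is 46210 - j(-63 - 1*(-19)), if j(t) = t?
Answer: 46254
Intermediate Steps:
46210 - j(-63 - 1*(-19)) = 46210 - (-63 - 1*(-19)) = 46210 - (-63 + 19) = 46210 - 1*(-44) = 46210 + 44 = 46254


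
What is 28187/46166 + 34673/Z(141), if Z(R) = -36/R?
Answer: -37616603251/276996 ≈ -1.3580e+5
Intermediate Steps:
28187/46166 + 34673/Z(141) = 28187/46166 + 34673/((-36/141)) = 28187*(1/46166) + 34673/((-36*1/141)) = 28187/46166 + 34673/(-12/47) = 28187/46166 + 34673*(-47/12) = 28187/46166 - 1629631/12 = -37616603251/276996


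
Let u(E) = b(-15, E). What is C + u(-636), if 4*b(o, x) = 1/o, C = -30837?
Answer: -1850221/60 ≈ -30837.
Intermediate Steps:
b(o, x) = 1/(4*o)
u(E) = -1/60 (u(E) = (¼)/(-15) = (¼)*(-1/15) = -1/60)
C + u(-636) = -30837 - 1/60 = -1850221/60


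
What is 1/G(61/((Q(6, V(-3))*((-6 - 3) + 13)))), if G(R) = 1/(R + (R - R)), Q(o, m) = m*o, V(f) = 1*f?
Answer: -61/72 ≈ -0.84722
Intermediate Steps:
V(f) = f
G(R) = 1/R (G(R) = 1/(R + 0) = 1/R)
1/G(61/((Q(6, V(-3))*((-6 - 3) + 13)))) = 1/(1/(61/(((-3*6)*((-6 - 3) + 13))))) = 1/(1/(61/((-18*(-9 + 13))))) = 1/(1/(61/((-18*4)))) = 1/(1/(61/(-72))) = 1/(1/(61*(-1/72))) = 1/(1/(-61/72)) = 1/(-72/61) = -61/72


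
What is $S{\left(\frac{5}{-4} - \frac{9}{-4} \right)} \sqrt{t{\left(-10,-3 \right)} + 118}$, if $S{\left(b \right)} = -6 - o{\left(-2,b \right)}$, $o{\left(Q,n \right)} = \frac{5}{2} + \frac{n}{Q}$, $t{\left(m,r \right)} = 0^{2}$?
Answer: $- 8 \sqrt{118} \approx -86.902$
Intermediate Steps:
$t{\left(m,r \right)} = 0$
$o{\left(Q,n \right)} = \frac{5}{2} + \frac{n}{Q}$ ($o{\left(Q,n \right)} = 5 \cdot \frac{1}{2} + \frac{n}{Q} = \frac{5}{2} + \frac{n}{Q}$)
$S{\left(b \right)} = - \frac{17}{2} + \frac{b}{2}$ ($S{\left(b \right)} = -6 - \left(\frac{5}{2} + \frac{b}{-2}\right) = -6 - \left(\frac{5}{2} + b \left(- \frac{1}{2}\right)\right) = -6 - \left(\frac{5}{2} - \frac{b}{2}\right) = -6 + \left(- \frac{5}{2} + \frac{b}{2}\right) = - \frac{17}{2} + \frac{b}{2}$)
$S{\left(\frac{5}{-4} - \frac{9}{-4} \right)} \sqrt{t{\left(-10,-3 \right)} + 118} = \left(- \frac{17}{2} + \frac{\frac{5}{-4} - \frac{9}{-4}}{2}\right) \sqrt{0 + 118} = \left(- \frac{17}{2} + \frac{5 \left(- \frac{1}{4}\right) - - \frac{9}{4}}{2}\right) \sqrt{118} = \left(- \frac{17}{2} + \frac{- \frac{5}{4} + \frac{9}{4}}{2}\right) \sqrt{118} = \left(- \frac{17}{2} + \frac{1}{2} \cdot 1\right) \sqrt{118} = \left(- \frac{17}{2} + \frac{1}{2}\right) \sqrt{118} = - 8 \sqrt{118}$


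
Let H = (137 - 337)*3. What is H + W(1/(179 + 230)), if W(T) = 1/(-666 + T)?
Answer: -163436209/272393 ≈ -600.00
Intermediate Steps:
H = -600 (H = -200*3 = -600)
H + W(1/(179 + 230)) = -600 + 1/(-666 + 1/(179 + 230)) = -600 + 1/(-666 + 1/409) = -600 + 1/(-272393/409) = -600 - 409/272393 = -163436209/272393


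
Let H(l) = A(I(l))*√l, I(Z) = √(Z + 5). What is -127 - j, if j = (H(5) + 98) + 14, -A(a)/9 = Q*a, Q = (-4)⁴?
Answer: -239 + 11520*√2 ≈ 16053.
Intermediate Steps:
Q = 256
I(Z) = √(5 + Z)
A(a) = -2304*a
H(l) = -2304*√l*√(5 + l) (H(l) = (-2304*√(5 + l))*√l = -2304*√l*√(5 + l))
j = 112 - 11520*√2 (j = (-2304*√5*√(5 + 5) + 98) + 14 = (-2304*√5*√10 + 98) + 14 = (-11520*√2 + 98) + 14 = (98 - 11520*√2) + 14 = 112 - 11520*√2 ≈ -16180.)
-127 - j = -127 - (112 - 11520*√2) = -127 + (-112 + 11520*√2) = -239 + 11520*√2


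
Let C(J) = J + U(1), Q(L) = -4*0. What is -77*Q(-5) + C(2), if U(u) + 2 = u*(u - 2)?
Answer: -1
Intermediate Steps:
Q(L) = 0
U(u) = -2 + u*(-2 + u) (U(u) = -2 + u*(u - 2) = -2 + u*(-2 + u))
C(J) = -3 + J (C(J) = J + (-2 + 1² - 2*1) = J + (-2 + 1 - 2) = J - 3 = -3 + J)
-77*Q(-5) + C(2) = -77*0 + (-3 + 2) = 0 - 1 = -1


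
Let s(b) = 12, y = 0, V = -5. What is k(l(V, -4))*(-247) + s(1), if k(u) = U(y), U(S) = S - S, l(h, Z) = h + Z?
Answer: 12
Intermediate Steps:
l(h, Z) = Z + h
U(S) = 0
k(u) = 0
k(l(V, -4))*(-247) + s(1) = 0*(-247) + 12 = 0 + 12 = 12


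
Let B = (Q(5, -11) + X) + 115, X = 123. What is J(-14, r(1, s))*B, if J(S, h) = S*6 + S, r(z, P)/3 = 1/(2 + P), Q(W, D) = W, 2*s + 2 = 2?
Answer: -23814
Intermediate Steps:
s = 0 (s = -1 + (1/2)*2 = -1 + 1 = 0)
r(z, P) = 3/(2 + P)
J(S, h) = 7*S (J(S, h) = 6*S + S = 7*S)
B = 243 (B = (5 + 123) + 115 = 128 + 115 = 243)
J(-14, r(1, s))*B = (7*(-14))*243 = -98*243 = -23814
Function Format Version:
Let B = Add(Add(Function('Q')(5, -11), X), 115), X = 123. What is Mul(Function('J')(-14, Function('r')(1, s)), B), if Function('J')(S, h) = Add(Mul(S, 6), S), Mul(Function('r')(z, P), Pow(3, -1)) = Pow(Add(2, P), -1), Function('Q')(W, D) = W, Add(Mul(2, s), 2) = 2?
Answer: -23814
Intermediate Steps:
s = 0 (s = Add(-1, Mul(Rational(1, 2), 2)) = Add(-1, 1) = 0)
Function('r')(z, P) = Mul(3, Pow(Add(2, P), -1))
Function('J')(S, h) = Mul(7, S) (Function('J')(S, h) = Add(Mul(6, S), S) = Mul(7, S))
B = 243 (B = Add(Add(5, 123), 115) = Add(128, 115) = 243)
Mul(Function('J')(-14, Function('r')(1, s)), B) = Mul(Mul(7, -14), 243) = Mul(-98, 243) = -23814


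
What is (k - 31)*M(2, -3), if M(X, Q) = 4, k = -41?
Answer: -288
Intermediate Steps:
(k - 31)*M(2, -3) = (-41 - 31)*4 = -72*4 = -288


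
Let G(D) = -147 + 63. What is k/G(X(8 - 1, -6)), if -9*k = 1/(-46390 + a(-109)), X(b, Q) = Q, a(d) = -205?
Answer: -1/35225820 ≈ -2.8388e-8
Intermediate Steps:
G(D) = -84
k = 1/419355 (k = -1/(9*(-46390 - 205)) = -⅑/(-46595) = -⅑*(-1/46595) = 1/419355 ≈ 2.3846e-6)
k/G(X(8 - 1, -6)) = (1/419355)/(-84) = (1/419355)*(-1/84) = -1/35225820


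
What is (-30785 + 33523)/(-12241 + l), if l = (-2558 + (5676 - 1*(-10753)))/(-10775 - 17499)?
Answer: -77414212/346115905 ≈ -0.22367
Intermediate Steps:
l = -13871/28274 (l = (-2558 + (5676 + 10753))/(-28274) = (-2558 + 16429)*(-1/28274) = 13871*(-1/28274) = -13871/28274 ≈ -0.49059)
(-30785 + 33523)/(-12241 + l) = (-30785 + 33523)/(-12241 - 13871/28274) = 2738/(-346115905/28274) = 2738*(-28274/346115905) = -77414212/346115905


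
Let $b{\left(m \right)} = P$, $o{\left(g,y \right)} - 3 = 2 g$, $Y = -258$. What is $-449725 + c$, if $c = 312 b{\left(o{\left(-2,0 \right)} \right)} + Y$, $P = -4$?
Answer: $-451231$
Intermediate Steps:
$o{\left(g,y \right)} = 3 + 2 g$
$b{\left(m \right)} = -4$
$c = -1506$ ($c = 312 \left(-4\right) - 258 = -1248 - 258 = -1506$)
$-449725 + c = -449725 - 1506 = -451231$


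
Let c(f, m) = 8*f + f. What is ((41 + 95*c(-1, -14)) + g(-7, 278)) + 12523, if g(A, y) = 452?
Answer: 12161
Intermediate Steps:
c(f, m) = 9*f
((41 + 95*c(-1, -14)) + g(-7, 278)) + 12523 = ((41 + 95*(9*(-1))) + 452) + 12523 = ((41 + 95*(-9)) + 452) + 12523 = ((41 - 855) + 452) + 12523 = (-814 + 452) + 12523 = -362 + 12523 = 12161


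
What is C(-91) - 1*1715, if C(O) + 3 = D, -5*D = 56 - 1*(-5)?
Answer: -8651/5 ≈ -1730.2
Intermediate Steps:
D = -61/5 (D = -(56 - 1*(-5))/5 = -(56 + 5)/5 = -⅕*61 = -61/5 ≈ -12.200)
C(O) = -76/5 (C(O) = -3 - 61/5 = -76/5)
C(-91) - 1*1715 = -76/5 - 1*1715 = -76/5 - 1715 = -8651/5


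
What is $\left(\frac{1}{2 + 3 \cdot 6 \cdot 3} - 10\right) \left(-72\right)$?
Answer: $\frac{5031}{7} \approx 718.71$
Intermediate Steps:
$\left(\frac{1}{2 + 3 \cdot 6 \cdot 3} - 10\right) \left(-72\right) = \left(\frac{1}{2 + 18 \cdot 3} - 10\right) \left(-72\right) = \left(\frac{1}{2 + 54} - 10\right) \left(-72\right) = \left(\frac{1}{56} - 10\right) \left(-72\right) = \left(- \frac{559}{56}\right) \left(-72\right) = \frac{5031}{7}$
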